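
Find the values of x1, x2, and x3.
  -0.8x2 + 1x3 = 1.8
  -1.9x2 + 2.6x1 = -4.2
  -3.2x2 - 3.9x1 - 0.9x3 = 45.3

Row-reduce the augmented matrix:
Swap R1 and R2.
R1 ← R1 / (13/5).
R3 ← R3 + 39/10·R1.
R2 ← R2 / (-4/5).
R1 ← R1 + 19/26·R2.
R3 ← R3 + 121/20·R2.
R3 ← R3 / (-677/80).
R1 ← R1 + 95/104·R3.
R2 ← R2 + 5/4·R3.
Reading off the reduced rows gives x1 = -6, x2 = -6, x3 = -3.

x1 = -6, x2 = -6, x3 = -3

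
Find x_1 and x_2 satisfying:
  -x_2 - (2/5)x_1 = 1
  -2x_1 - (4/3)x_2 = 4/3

x_1 = 0, x_2 = -1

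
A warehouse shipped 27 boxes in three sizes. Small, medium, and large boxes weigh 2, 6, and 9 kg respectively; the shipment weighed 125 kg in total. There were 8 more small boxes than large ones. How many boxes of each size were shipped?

small boxes: 13, medium boxes: 9, large boxes: 5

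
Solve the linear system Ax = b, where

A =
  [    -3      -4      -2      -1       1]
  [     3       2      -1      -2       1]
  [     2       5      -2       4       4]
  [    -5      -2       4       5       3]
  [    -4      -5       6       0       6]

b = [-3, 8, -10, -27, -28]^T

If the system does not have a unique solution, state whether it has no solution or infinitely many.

x_1 = -5, x_2 = 6, x_3 = -1, x_4 = -6, x_5 = -2

Row-reduce the augmented matrix:
R1 ← R1 / (-3).
R2 ← R2 − 3·R1.
R3 ← R3 − 2·R1.
R4 ← R4 + 5·R1.
R5 ← R5 + 4·R1.
R2 ← R2 / (-2).
R1 ← R1 − 4/3·R2.
R3 ← R3 − 7/3·R2.
R4 ← R4 − 14/3·R2.
R5 ← R5 − 1/3·R2.
R3 ← R3 / (-41/6).
R1 ← R1 + 4/3·R3.
R2 ← R2 − 3/2·R3.
R4 ← R4 − 1/3·R3.
R5 ← R5 − 49/6·R3.
R4 ← R4 / (-14/41).
R1 ← R1 + 67/41·R4.
R2 ← R2 − 60/41·R4.
R3 ← R3 − 1/41·R4.
R5 ← R5 − 26/41·R4.
R5 ← R5 / (176/7).
R1 ← R1 + 215/7·R5.
R2 ← R2 − 194/7·R5.
R3 ← R3 + 4/7·R5.
R4 ← R4 + 130/7·R5.
Reading off the reduced rows gives x_1 = -5, x_2 = 6, x_3 = -1, x_4 = -6, x_5 = -2.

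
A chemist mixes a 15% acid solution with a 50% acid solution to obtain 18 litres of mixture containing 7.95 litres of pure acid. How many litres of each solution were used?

Let a = litres of solution A, b = litres of solution B.
  a + b = 18
  (3/20)a + (1/2)b = 159/20
Row-reduce the augmented matrix:
R2 ← R2 − 3/20·R1.
R2 ← R2 / (7/20).
R1 ← R1 − 1·R2.
Reading off the reduced rows gives a = 3, b = 15.

litres of solution A: 3, litres of solution B: 15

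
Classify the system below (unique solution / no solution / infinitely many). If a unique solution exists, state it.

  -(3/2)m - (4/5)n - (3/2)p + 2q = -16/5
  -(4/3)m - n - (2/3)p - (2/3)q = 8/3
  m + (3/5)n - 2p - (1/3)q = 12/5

Row-reduce:
R1 ← R1 / (-3/2).
R2 ← R2 + 4/3·R1.
R3 ← R3 − 1·R1.
R2 ← R2 / (-13/45).
R1 ← R1 − 8/15·R2.
R3 ← R3 − 1/15·R2.
R3 ← R3 / (-37/13).
R1 ← R1 − 29/13·R3.
R2 ← R2 + 30/13·R3.
Rank is 3 with 4 unknowns, leaving q free.

infinitely many solutions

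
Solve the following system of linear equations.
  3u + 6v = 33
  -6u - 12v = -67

no solution

Row-reduce:
R1 ← R1 / (3).
R2 ← R2 + 6·R1.
Row 2 reduces to 0 = -1, a contradiction. The system is inconsistent.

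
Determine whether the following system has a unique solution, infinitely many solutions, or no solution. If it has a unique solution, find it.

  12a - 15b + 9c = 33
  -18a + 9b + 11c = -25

Row-reduce:
R1 ← R1 / (12).
R2 ← R2 + 18·R1.
R2 ← R2 / (-27/2).
R1 ← R1 + 5/4·R2.
Rank is 2 with 3 unknowns, leaving c free.

infinitely many solutions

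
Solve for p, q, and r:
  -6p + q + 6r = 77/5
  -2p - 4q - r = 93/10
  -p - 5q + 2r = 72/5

p = -7/5, q = -2, r = 3/2

Row-reduce the augmented matrix:
R1 ← R1 / (-6).
R2 ← R2 + 2·R1.
R3 ← R3 + 1·R1.
R2 ← R2 / (-13/3).
R1 ← R1 + 1/6·R2.
R3 ← R3 + 31/6·R2.
R3 ← R3 / (119/26).
R1 ← R1 + 23/26·R3.
R2 ← R2 − 9/13·R3.
Reading off the reduced rows gives p = -7/5, q = -2, r = 3/2.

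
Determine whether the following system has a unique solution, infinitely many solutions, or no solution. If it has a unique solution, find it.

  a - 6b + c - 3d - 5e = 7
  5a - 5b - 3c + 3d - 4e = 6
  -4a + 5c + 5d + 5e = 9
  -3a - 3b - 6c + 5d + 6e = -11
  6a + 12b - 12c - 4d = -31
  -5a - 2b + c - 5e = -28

no solution

Row-reduce:
R2 ← R2 − 5·R1.
R3 ← R3 + 4·R1.
R4 ← R4 + 3·R1.
R5 ← R5 − 6·R1.
R6 ← R6 + 5·R1.
R2 ← R2 / (25).
R1 ← R1 + 6·R2.
R3 ← R3 + 24·R2.
R4 ← R4 + 21·R2.
R5 ← R5 − 48·R2.
R6 ← R6 + 32·R2.
R3 ← R3 / (33/25).
R1 ← R1 + 23/25·R3.
R2 ← R2 + 8/25·R3.
R4 ← R4 + 243/25·R3.
R5 ← R5 + 66/25·R3.
R6 ← R6 + 106/25·R3.
R4 ← R4 / (955/11).
R1 ← R1 − 280/33·R4.
R2 ← R2 − 106/33·R4.
R3 ← R3 − 257/33·R4.
R6 ← R6 − 1355/33·R4.
Swap R5 and R6.
R5 ← R5 / (-1643/191).
R1 ← R1 + 176/191·R5.
R2 ← R2 − 349/955·R5.
R3 ← R3 + 262/955·R5.
R4 ← R4 − 513/955·R5.
Row 6 reduces to 0 = 1, a contradiction. The system is inconsistent.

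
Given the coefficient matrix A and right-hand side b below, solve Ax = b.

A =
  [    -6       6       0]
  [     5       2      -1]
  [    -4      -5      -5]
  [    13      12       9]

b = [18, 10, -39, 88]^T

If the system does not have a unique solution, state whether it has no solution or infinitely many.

Row-reduce the augmented matrix:
R1 ← R1 / (-6).
R2 ← R2 − 5·R1.
R3 ← R3 + 4·R1.
R4 ← R4 − 13·R1.
R2 ← R2 / (7).
R1 ← R1 + 1·R2.
R3 ← R3 + 9·R2.
R4 ← R4 − 25·R2.
R3 ← R3 / (-44/7).
R1 ← R1 + 1/7·R3.
R2 ← R2 + 1/7·R3.
R4 ← R4 − 88/7·R3.
R4 reduces to 0 = 0, so the extra equation is consistent.
Reading off the reduced rows gives x_1 = 1, x_2 = 4, x_3 = 3.

x_1 = 1, x_2 = 4, x_3 = 3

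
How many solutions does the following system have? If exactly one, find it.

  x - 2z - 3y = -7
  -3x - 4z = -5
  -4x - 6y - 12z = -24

infinitely many solutions

Row-reduce:
R2 ← R2 + 3·R1.
R3 ← R3 + 4·R1.
R2 ← R2 / (-9).
R1 ← R1 + 3·R2.
R3 ← R3 + 18·R2.
Rank is 2 with 3 unknowns, leaving z free.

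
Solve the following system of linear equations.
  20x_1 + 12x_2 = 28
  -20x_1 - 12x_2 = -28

Row-reduce:
R1 ← R1 / (20).
R2 ← R2 + 20·R1.
Rank is 1 with 2 unknowns, leaving x_2 free.

infinitely many solutions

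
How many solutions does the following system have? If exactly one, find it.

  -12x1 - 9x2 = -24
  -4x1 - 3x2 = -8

infinitely many solutions

Row-reduce:
R1 ← R1 / (-12).
R2 ← R2 + 4·R1.
Rank is 1 with 2 unknowns, leaving x2 free.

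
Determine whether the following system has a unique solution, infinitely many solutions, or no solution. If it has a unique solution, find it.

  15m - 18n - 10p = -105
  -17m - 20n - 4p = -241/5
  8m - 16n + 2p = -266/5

m = -7/5, n = 3, p = 3

Row-reduce the augmented matrix:
R1 ← R1 / (15).
R2 ← R2 + 17·R1.
R3 ← R3 − 8·R1.
R2 ← R2 / (-202/5).
R1 ← R1 + 6/5·R2.
R3 ← R3 + 32/5·R2.
R3 ← R3 / (986/101).
R1 ← R1 + 64/303·R3.
R2 ← R2 − 115/303·R3.
Reading off the reduced rows gives m = -7/5, n = 3, p = 3.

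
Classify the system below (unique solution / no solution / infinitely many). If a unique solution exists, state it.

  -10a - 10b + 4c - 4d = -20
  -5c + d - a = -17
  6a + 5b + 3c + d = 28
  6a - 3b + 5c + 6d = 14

no solution

Row-reduce:
R1 ← R1 / (-10).
R2 ← R2 + 1·R1.
R3 ← R3 − 6·R1.
R4 ← R4 − 6·R1.
R1 ← R1 − 1·R2.
R3 ← R3 + 1·R2.
R4 ← R4 + 9·R2.
Swap R3 and R4.
R3 ← R3 / (-206/5).
R1 ← R1 − 5·R3.
R2 ← R2 + 27/5·R3.
Row 4 reduces to 0 = 1, a contradiction. The system is inconsistent.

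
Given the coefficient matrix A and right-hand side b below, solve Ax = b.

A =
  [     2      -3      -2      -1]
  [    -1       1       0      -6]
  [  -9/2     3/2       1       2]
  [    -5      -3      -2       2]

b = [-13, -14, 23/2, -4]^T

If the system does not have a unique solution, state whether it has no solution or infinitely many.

no solution

Row-reduce:
R1 ← R1 / (2).
R2 ← R2 + 1·R1.
R3 ← R3 + 9/2·R1.
R4 ← R4 + 5·R1.
R2 ← R2 / (-1/2).
R1 ← R1 + 3/2·R2.
R3 ← R3 + 21/4·R2.
R4 ← R4 + 21/2·R2.
R3 ← R3 / (7).
R1 ← R1 − 2·R3.
R2 ← R2 − 2·R3.
R4 ← R4 − 14·R3.
Row 4 reduces to 0 = -1, a contradiction. The system is inconsistent.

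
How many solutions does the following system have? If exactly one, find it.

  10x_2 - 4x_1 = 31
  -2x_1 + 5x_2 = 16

no solution

Row-reduce:
R1 ← R1 / (-4).
R2 ← R2 + 2·R1.
Row 2 reduces to 0 = 1/2, a contradiction. The system is inconsistent.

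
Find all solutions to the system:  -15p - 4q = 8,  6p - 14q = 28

p = 0, q = -2

Row-reduce the augmented matrix:
R1 ← R1 / (-15).
R2 ← R2 − 6·R1.
R2 ← R2 / (-78/5).
R1 ← R1 − 4/15·R2.
Reading off the reduced rows gives p = 0, q = -2.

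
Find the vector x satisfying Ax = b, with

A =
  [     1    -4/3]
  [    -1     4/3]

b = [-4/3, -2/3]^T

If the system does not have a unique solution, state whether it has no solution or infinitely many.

no solution

Row-reduce:
R2 ← R2 + 1·R1.
Row 2 reduces to 0 = -2, a contradiction. The system is inconsistent.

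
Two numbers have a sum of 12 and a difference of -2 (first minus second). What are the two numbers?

first number: 5, second number: 7

Let x = first number, y = second number.
  x + y = 12
  x - y = -2
Row-reduce the augmented matrix:
R2 ← R2 − 1·R1.
R2 ← R2 / (-2).
R1 ← R1 − 1·R2.
Reading off the reduced rows gives x = 5, y = 7.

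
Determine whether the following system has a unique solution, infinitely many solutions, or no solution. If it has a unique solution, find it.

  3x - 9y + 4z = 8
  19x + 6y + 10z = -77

Row-reduce:
R1 ← R1 / (3).
R2 ← R2 − 19·R1.
R2 ← R2 / (63).
R1 ← R1 + 3·R2.
Rank is 2 with 3 unknowns, leaving z free.

infinitely many solutions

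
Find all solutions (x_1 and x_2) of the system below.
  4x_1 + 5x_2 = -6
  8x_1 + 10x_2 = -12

Row-reduce:
R1 ← R1 / (4).
R2 ← R2 − 8·R1.
Rank is 1 with 2 unknowns, leaving x_2 free.

infinitely many solutions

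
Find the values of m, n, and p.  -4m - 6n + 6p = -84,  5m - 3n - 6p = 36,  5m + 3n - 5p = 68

m = 6, n = 6, p = -4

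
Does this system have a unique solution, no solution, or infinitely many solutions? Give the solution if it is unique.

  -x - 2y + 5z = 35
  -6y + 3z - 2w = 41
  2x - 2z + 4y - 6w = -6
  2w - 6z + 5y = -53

Row-reduce the augmented matrix:
R1 ← R1 / (-1).
R3 ← R3 − 2·R1.
R2 ← R2 / (-6).
R1 ← R1 − 2·R2.
R4 ← R4 − 5·R2.
R3 ← R3 / (8).
R1 ← R1 + 4·R3.
R2 ← R2 + 1/2·R3.
R4 ← R4 + 7/2·R3.
R4 ← R4 / (-55/24).
R1 ← R1 + 11/3·R4.
R2 ← R2 + 1/24·R4.
R3 ← R3 + 3/4·R4.
Reading off the reduced rows gives x = -4, y = -3, z = 5, w = -4.

x = -4, y = -3, z = 5, w = -4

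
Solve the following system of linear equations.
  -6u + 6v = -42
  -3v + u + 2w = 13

Row-reduce:
R1 ← R1 / (-6).
R2 ← R2 − 1·R1.
R2 ← R2 / (-2).
R1 ← R1 + 1·R2.
Rank is 2 with 3 unknowns, leaving w free.

infinitely many solutions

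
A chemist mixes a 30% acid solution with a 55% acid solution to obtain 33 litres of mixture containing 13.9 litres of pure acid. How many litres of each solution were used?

litres of solution A: 17, litres of solution B: 16

Let a = litres of solution A, b = litres of solution B.
  b + a = 33
  (3/10)a + (11/20)b = 139/10
Row-reduce the augmented matrix:
R2 ← R2 − 3/10·R1.
R2 ← R2 / (1/4).
R1 ← R1 − 1·R2.
Reading off the reduced rows gives a = 17, b = 16.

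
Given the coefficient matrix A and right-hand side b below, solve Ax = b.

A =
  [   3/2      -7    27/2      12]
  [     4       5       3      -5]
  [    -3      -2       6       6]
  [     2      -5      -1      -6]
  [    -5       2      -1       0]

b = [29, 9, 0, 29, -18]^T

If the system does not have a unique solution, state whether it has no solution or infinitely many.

no solution

Row-reduce:
R1 ← R1 / (3/2).
R2 ← R2 − 4·R1.
R3 ← R3 + 3·R1.
R4 ← R4 − 2·R1.
R5 ← R5 + 5·R1.
R2 ← R2 / (71/3).
R1 ← R1 + 14/3·R2.
R3 ← R3 + 16·R2.
R4 ← R4 − 13/3·R2.
R5 ← R5 + 64/3·R2.
R3 ← R3 / (759/71).
R1 ← R1 − 177/71·R3.
R2 ← R2 + 99/71·R3.
R4 ← R4 + 920/71·R3.
R5 ← R5 − 1012/71·R3.
R4 ← R4 / (-101/11).
R1 ← R1 + 116/253·R4.
R2 ← R2 + 21/23·R4.
R3 ← R3 − 118/253·R4.
Row 5 reduces to 0 = 4/3, a contradiction. The system is inconsistent.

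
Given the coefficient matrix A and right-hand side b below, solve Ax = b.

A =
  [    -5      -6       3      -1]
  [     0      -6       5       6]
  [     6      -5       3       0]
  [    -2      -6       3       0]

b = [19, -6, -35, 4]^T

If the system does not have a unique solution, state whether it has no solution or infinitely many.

x_1 = -5, x_2 = 1, x_3 = 0, x_4 = 0

Row-reduce the augmented matrix:
R1 ← R1 / (-5).
R3 ← R3 − 6·R1.
R4 ← R4 + 2·R1.
R2 ← R2 / (-6).
R1 ← R1 − 6/5·R2.
R3 ← R3 + 61/5·R2.
R4 ← R4 + 18/5·R2.
R3 ← R3 / (-107/30).
R1 ← R1 − 2/5·R3.
R2 ← R2 + 5/6·R3.
R4 ← R4 + 6/5·R3.
R4 ← R4 / (140/107).
R1 ← R1 + 11/107·R4.
R2 ← R2 − 228/107·R4.
R3 ← R3 − 402/107·R4.
Reading off the reduced rows gives x_1 = -5, x_2 = 1, x_3 = 0, x_4 = 0.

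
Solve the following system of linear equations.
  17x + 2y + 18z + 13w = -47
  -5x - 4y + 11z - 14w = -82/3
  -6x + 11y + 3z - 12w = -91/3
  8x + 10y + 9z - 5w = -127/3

x = 0, y = -5/3, z = -8/3, w = 1/3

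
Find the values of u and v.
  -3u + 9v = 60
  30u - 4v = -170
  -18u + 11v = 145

u = -5, v = 5

Row-reduce the augmented matrix:
R1 ← R1 / (-3).
R2 ← R2 − 30·R1.
R3 ← R3 + 18·R1.
R2 ← R2 / (86).
R1 ← R1 + 3·R2.
R3 ← R3 + 43·R2.
R3 reduces to 0 = 0, so the extra equation is consistent.
Reading off the reduced rows gives u = -5, v = 5.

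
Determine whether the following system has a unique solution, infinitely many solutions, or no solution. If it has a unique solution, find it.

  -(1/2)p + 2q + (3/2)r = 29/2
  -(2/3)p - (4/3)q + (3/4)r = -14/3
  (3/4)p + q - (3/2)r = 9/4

Row-reduce the augmented matrix:
R1 ← R1 / (-1/2).
R2 ← R2 + 2/3·R1.
R3 ← R3 − 3/4·R1.
R2 ← R2 / (-4).
R1 ← R1 + 4·R2.
R3 ← R3 − 4·R2.
R3 ← R3 / (-1/2).
R1 ← R1 + 7/4·R3.
R2 ← R2 − 5/16·R3.
Reading off the reduced rows gives p = -5, q = 6, r = 0.

p = -5, q = 6, r = 0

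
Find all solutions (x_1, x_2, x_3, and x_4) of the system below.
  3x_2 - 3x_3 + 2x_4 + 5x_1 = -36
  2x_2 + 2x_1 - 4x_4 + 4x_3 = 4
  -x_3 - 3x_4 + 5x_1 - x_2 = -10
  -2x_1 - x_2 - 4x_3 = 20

Row-reduce the augmented matrix:
R1 ← R1 / (5).
R2 ← R2 − 2·R1.
R3 ← R3 − 5·R1.
R4 ← R4 + 2·R1.
R2 ← R2 / (4/5).
R1 ← R1 − 3/5·R2.
R3 ← R3 + 4·R2.
R4 ← R4 − 1/5·R2.
R3 ← R3 / (28).
R1 ← R1 + 9/2·R3.
R2 ← R2 − 13/2·R3.
R4 ← R4 + 13/2·R3.
R4 ← R4 / (-265/56).
R1 ← R1 + 37/56·R4.
R2 ← R2 − 41/56·R4.
R3 ← R3 + 29/28·R4.
Reading off the reduced rows gives x_1 = -6, x_2 = 0, x_3 = -2, x_4 = -6.

x_1 = -6, x_2 = 0, x_3 = -2, x_4 = -6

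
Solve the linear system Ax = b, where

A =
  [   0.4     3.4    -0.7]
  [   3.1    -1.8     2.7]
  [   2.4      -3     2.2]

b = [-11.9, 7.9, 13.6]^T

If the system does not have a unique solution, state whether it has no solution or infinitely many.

x_1 = 4, x_2 = -5, x_3 = -5

Row-reduce the augmented matrix:
R1 ← R1 / (2/5).
R2 ← R2 − 31/10·R1.
R3 ← R3 − 12/5·R1.
R2 ← R2 / (-563/20).
R1 ← R1 − 17/2·R2.
R3 ← R3 + 117/5·R2.
R3 ← R3 / (-1993/5630).
R1 ← R1 − 396/563·R3.
R2 ← R2 + 325/1126·R3.
Reading off the reduced rows gives x_1 = 4, x_2 = -5, x_3 = -5.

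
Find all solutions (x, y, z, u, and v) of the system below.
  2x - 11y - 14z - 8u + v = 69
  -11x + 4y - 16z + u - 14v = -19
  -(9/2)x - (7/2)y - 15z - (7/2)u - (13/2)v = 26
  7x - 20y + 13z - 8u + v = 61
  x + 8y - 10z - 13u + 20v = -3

Row-reduce:
R1 ← R1 / (2).
R2 ← R2 + 11·R1.
R3 ← R3 + 9/2·R1.
R4 ← R4 − 7·R1.
R5 ← R5 − 1·R1.
R2 ← R2 / (-113/2).
R1 ← R1 + 11/2·R2.
R3 ← R3 + 113/4·R2.
R4 ← R4 − 37/2·R2.
R5 ← R5 − 27/2·R2.
Swap R3 and R4.
R3 ← R3 / (3565/113).
R1 ← R1 − 232/113·R3.
R2 ← R2 − 186/113·R3.
R5 ← R5 + 2850/113·R3.
Swap R4 and R5.
R4 ← R4 / (-10368/713).
R1 ← R1 + 711/3565·R4.
R2 ← R2 − 52/115·R4.
R3 ← R3 − 669/3565·R4.
Row 5 reduces to 0 = 1, a contradiction. The system is inconsistent.

no solution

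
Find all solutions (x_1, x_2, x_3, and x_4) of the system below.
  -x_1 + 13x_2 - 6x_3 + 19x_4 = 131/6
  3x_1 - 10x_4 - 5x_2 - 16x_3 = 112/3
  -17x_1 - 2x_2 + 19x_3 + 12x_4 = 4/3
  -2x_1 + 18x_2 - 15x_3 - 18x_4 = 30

Row-reduce the augmented matrix:
R1 ← R1 / (-1).
R2 ← R2 − 3·R1.
R3 ← R3 + 17·R1.
R4 ← R4 + 2·R1.
R2 ← R2 / (34).
R1 ← R1 + 13·R2.
R3 ← R3 + 223·R2.
R4 ← R4 + 8·R2.
R3 ← R3 / (-102).
R1 ← R1 + 7·R3.
R2 ← R2 + 1·R3.
R4 ← R4 + 11·R3.
R4 ← R4 / (-51611/1156).
R1 ← R1 + 973/1156·R4.
R2 ← R2 − 1629/1156·R4.
R3 ← R3 − 31/1156·R4.
Reading off the reduced rows gives x_1 = -3, x_2 = -2/3, x_3 = -3, x_4 = 1/2.

x_1 = -3, x_2 = -2/3, x_3 = -3, x_4 = 1/2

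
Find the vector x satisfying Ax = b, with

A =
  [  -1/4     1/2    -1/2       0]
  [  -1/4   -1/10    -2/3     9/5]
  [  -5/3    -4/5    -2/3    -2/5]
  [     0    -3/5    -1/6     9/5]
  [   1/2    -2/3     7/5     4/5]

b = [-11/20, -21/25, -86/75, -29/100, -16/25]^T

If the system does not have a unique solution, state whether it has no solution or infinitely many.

x_1 = 11/5, x_2 = -3/2, x_3 = -3/2, x_4 = -4/5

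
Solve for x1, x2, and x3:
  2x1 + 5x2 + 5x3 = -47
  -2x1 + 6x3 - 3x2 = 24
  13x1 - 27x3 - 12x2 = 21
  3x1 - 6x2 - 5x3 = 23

Row-reduce the augmented matrix:
R1 ← R1 / (2).
R2 ← R2 + 2·R1.
R3 ← R3 − 13·R1.
R4 ← R4 − 3·R1.
R2 ← R2 / (2).
R1 ← R1 − 5/2·R2.
R3 ← R3 + 89/2·R2.
R4 ← R4 + 27/2·R2.
R3 ← R3 / (741/4).
R1 ← R1 + 45/4·R3.
R2 ← R2 − 11/2·R3.
R4 ← R4 − 247/4·R3.
R4 reduces to 0 = 0, so the extra equation is consistent.
Reading off the reduced rows gives x1 = -6, x2 = -6, x3 = -1.

x1 = -6, x2 = -6, x3 = -1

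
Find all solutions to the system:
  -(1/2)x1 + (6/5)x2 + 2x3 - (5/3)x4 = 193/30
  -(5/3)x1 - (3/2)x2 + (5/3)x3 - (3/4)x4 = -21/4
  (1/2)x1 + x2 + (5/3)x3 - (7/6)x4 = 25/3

Row-reduce:
R1 ← R1 / (-1/2).
R2 ← R2 + 5/3·R1.
R3 ← R3 − 1/2·R1.
R2 ← R2 / (-11/2).
R1 ← R1 + 12/5·R2.
R3 ← R3 − 11/5·R2.
R3 ← R3 / (5/3).
R1 ← R1 + 20/11·R3.
R2 ← R2 − 10/11·R3.
Rank is 3 with 4 unknowns, leaving x4 free.

infinitely many solutions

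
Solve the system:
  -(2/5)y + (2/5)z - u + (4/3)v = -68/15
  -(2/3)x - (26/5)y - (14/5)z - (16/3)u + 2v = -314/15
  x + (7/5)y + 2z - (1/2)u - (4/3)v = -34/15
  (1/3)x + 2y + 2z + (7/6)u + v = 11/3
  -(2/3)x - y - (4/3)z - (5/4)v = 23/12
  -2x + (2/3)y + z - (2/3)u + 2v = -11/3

x = -1, y = -4, z = 3, u = 6, v = -1

Row-reduce the augmented matrix:
Swap R1 and R2.
R1 ← R1 / (-2/3).
R3 ← R3 − 1·R1.
R4 ← R4 − 1/3·R1.
R5 ← R5 + 2/3·R1.
R6 ← R6 + 2·R1.
R2 ← R2 / (-2/5).
R1 ← R1 − 39/5·R2.
R3 ← R3 + 32/5·R2.
R4 ← R4 + 3/5·R2.
R5 ← R5 − 21/5·R2.
R6 ← R6 − 244/15·R2.
R3 ← R3 / (-43/5).
R1 ← R1 − 12·R3.
R2 ← R2 + 1·R3.
R5 ← R5 − 17/3·R3.
R6 ← R6 − 77/3·R3.
Swap R4 and R5.
R4 ← R4 / (-29/129).
R1 ← R1 + 89/86·R4.
R2 ← R2 − 70/43·R4.
R3 ← R3 + 75/86·R4.
R6 ← R6 + 761/258·R4.
Swap R5 and R6.
R5 ← R5 / (42817/2088).
R1 ← R1 − 3985/696·R5.
R2 ← R2 + 2965/174·R5.
R3 ← R3 − 7555/696·R5.
R4 ← R4 − 3419/348·R5.
R6 reduces to 0 = 0, so the extra equation is consistent.
Reading off the reduced rows gives x = -1, y = -4, z = 3, u = 6, v = -1.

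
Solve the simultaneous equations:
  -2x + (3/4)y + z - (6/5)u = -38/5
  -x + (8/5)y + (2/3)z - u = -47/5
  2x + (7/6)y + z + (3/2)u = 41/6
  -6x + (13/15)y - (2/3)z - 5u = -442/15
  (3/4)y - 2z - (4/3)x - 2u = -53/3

Row-reduce:
R1 ← R1 / (-2).
R2 ← R2 + 1·R1.
R3 ← R3 − 2·R1.
R4 ← R4 + 6·R1.
R5 ← R5 + 4/3·R1.
R2 ← R2 / (49/40).
R1 ← R1 + 3/8·R2.
R3 ← R3 − 23/12·R2.
R4 ← R4 + 83/60·R2.
R5 ← R5 − 1/4·R2.
R3 ← R3 / (767/441).
R1 ← R1 + 22/49·R3.
R2 ← R2 − 20/147·R3.
R4 ← R4 + 1534/441·R3.
R5 ← R5 + 397/147·R3.
Swap R4 and R5.
R4 ← R4 / (2449/7670).
R1 ← R1 − 2748/3835·R4.
R2 ← R2 + 306/767·R4.
R3 ← R3 − 4083/7670·R4.
Row 5 reduces to 0 = 3, a contradiction. The system is inconsistent.

no solution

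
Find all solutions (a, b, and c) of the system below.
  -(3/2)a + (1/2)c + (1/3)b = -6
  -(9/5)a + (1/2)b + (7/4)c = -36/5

infinitely many solutions

Row-reduce:
R1 ← R1 / (-3/2).
R2 ← R2 + 9/5·R1.
R2 ← R2 / (1/10).
R1 ← R1 + 2/9·R2.
Rank is 2 with 3 unknowns, leaving c free.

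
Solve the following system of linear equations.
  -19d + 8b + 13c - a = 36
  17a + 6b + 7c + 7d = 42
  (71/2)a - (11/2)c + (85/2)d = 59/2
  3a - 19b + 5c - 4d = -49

no solution

Row-reduce:
R1 ← R1 / (-1).
R2 ← R2 − 17·R1.
R3 ← R3 − 71/2·R1.
R4 ← R4 − 3·R1.
R2 ← R2 / (142).
R1 ← R1 + 8·R2.
R3 ← R3 − 284·R2.
R4 ← R4 − 5·R2.
Swap R3 and R4.
R3 ← R3 / (2554/71).
R1 ← R1 + 11/71·R3.
R2 ← R2 − 114/71·R3.
Row 4 reduces to 0 = -1/2, a contradiction. The system is inconsistent.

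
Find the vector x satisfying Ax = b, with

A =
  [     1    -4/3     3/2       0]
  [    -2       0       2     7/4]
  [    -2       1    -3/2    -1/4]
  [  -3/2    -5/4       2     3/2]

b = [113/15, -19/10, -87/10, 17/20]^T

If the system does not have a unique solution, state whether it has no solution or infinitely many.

x_1 = 2, x_2 = -1, x_3 = 14/5, x_4 = -2

Row-reduce the augmented matrix:
R2 ← R2 + 2·R1.
R3 ← R3 + 2·R1.
R4 ← R4 + 3/2·R1.
R2 ← R2 / (-8/3).
R1 ← R1 + 4/3·R2.
R3 ← R3 + 5/3·R2.
R4 ← R4 + 13/4·R2.
R3 ← R3 / (-13/8).
R1 ← R1 + 1·R3.
R2 ← R2 + 15/8·R3.
R4 ← R4 + 59/32·R3.
R4 ← R4 / (371/416).
R1 ← R1 + 5/104·R4.
R2 ← R2 − 93/104·R4.
R3 ← R3 − 43/52·R4.
Reading off the reduced rows gives x_1 = 2, x_2 = -1, x_3 = 14/5, x_4 = -2.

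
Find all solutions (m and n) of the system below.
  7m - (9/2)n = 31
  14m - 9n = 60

no solution

Row-reduce:
R1 ← R1 / (7).
R2 ← R2 − 14·R1.
Row 2 reduces to 0 = -2, a contradiction. The system is inconsistent.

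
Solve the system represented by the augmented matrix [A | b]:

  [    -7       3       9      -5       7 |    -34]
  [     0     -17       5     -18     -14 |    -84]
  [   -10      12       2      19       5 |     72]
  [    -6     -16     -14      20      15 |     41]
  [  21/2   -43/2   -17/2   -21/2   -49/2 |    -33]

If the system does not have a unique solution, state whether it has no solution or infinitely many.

infinitely many solutions

Row-reduce:
R1 ← R1 / (-7).
R3 ← R3 + 10·R1.
R4 ← R4 + 6·R1.
R5 ← R5 − 21/2·R1.
R2 ← R2 / (-17).
R1 ← R1 + 3/7·R2.
R3 ← R3 − 54/7·R2.
R4 ← R4 + 130/7·R2.
R5 ← R5 + 17·R2.
R3 ← R3 / (-146/17).
R1 ← R1 + 24/17·R3.
R2 ← R2 + 5/17·R3.
R4 ← R4 + 462/17·R3.
R4 ← R4 / (-6607/511).
R1 ← R1 + 913/511·R4.
R2 ← R2 − 453/1022·R4.
R3 ← R3 + 2139/1022·R4.
Rank is 4 with 5 unknowns, leaving x_5 free.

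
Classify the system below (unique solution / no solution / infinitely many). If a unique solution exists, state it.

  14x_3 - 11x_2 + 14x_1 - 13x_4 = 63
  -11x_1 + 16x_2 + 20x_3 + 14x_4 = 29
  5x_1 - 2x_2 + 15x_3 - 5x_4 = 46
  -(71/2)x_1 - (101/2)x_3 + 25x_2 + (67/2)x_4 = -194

no solution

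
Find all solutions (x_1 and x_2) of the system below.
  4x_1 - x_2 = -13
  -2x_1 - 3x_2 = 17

x_1 = -4, x_2 = -3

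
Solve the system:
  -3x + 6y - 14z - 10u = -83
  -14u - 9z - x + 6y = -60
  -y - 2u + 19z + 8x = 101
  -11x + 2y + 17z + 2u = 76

x = 1, y = 0, z = 5, u = 1

Row-reduce the augmented matrix:
R1 ← R1 / (-3).
R2 ← R2 + 1·R1.
R3 ← R3 − 8·R1.
R4 ← R4 + 11·R1.
R2 ← R2 / (4).
R1 ← R1 + 2·R2.
R3 ← R3 − 15·R2.
R4 ← R4 + 20·R2.
R3 ← R3 / (-25/12).
R1 ← R1 − 5/2·R3.
R2 ← R2 + 13/12·R3.
R4 ← R4 − 140/3·R3.
R4 ← R4 / (1196/5).
R1 ← R1 − 58/5·R4.
R2 ← R2 + 214/25·R4.
R3 ← R3 + 136/25·R4.
Reading off the reduced rows gives x = 1, y = 0, z = 5, u = 1.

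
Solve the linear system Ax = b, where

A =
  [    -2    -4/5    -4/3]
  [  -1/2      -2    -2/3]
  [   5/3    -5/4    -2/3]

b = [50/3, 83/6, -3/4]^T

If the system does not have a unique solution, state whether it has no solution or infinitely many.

Row-reduce the augmented matrix:
R1 ← R1 / (-2).
R2 ← R2 + 1/2·R1.
R3 ← R3 − 5/3·R1.
R2 ← R2 / (-9/5).
R1 ← R1 − 2/5·R2.
R3 ← R3 + 23/12·R2.
R3 ← R3 / (-461/324).
R1 ← R1 − 16/27·R3.
R2 ← R2 − 5/27·R3.
Reading off the reduced rows gives x_1 = -5, x_2 = -5, x_3 = -2.

x_1 = -5, x_2 = -5, x_3 = -2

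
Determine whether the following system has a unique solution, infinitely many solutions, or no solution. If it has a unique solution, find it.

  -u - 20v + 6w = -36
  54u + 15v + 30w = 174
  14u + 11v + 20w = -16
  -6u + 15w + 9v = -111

Row-reduce the augmented matrix:
R1 ← R1 / (-1).
R2 ← R2 − 54·R1.
R3 ← R3 − 14·R1.
R4 ← R4 + 6·R1.
R2 ← R2 / (-1065).
R1 ← R1 − 20·R2.
R3 ← R3 + 269·R2.
R4 ← R4 − 129·R2.
R3 ← R3 / (5178/355).
R1 ← R1 − 46/71·R3.
R2 ← R2 + 118/355·R3.
R4 ← R4 − 7767/355·R3.
R4 reduces to 0 = 0, so the extra equation is consistent.
Reading off the reduced rows gives u = 6, v = 0, w = -5.

u = 6, v = 0, w = -5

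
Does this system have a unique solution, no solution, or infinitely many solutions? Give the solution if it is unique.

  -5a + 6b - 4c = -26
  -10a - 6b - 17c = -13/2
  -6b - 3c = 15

Row-reduce:
R1 ← R1 / (-5).
R2 ← R2 + 10·R1.
R2 ← R2 / (-18).
R1 ← R1 + 6/5·R2.
R3 ← R3 + 6·R2.
Row 3 reduces to 0 = -1/6, a contradiction. The system is inconsistent.

no solution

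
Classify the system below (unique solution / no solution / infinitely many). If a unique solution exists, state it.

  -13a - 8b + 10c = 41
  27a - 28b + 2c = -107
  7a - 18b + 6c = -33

Row-reduce:
R1 ← R1 / (-13).
R2 ← R2 − 27·R1.
R3 ← R3 − 7·R1.
R2 ← R2 / (-580/13).
R1 ← R1 − 8/13·R2.
R3 ← R3 + 290/13·R2.
Rank is 2 with 3 unknowns, leaving c free.

infinitely many solutions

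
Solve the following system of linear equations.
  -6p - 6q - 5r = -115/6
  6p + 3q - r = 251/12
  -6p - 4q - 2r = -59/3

p = 3, q = 3/4, r = -2/3

Row-reduce the augmented matrix:
R1 ← R1 / (-6).
R2 ← R2 − 6·R1.
R3 ← R3 + 6·R1.
R2 ← R2 / (-3).
R1 ← R1 − 1·R2.
R3 ← R3 − 2·R2.
R3 ← R3 / (-1).
R1 ← R1 + 7/6·R3.
R2 ← R2 − 2·R3.
Reading off the reduced rows gives p = 3, q = 3/4, r = -2/3.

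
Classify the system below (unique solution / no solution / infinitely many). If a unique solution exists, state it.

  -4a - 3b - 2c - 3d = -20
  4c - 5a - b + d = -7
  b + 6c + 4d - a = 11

infinitely many solutions

Row-reduce:
R1 ← R1 / (-4).
R2 ← R2 + 5·R1.
R3 ← R3 + 1·R1.
R2 ← R2 / (11/4).
R1 ← R1 − 3/4·R2.
R3 ← R3 − 7/4·R2.
R3 ← R3 / (26/11).
R1 ← R1 + 14/11·R3.
R2 ← R2 − 26/11·R3.
Rank is 3 with 4 unknowns, leaving d free.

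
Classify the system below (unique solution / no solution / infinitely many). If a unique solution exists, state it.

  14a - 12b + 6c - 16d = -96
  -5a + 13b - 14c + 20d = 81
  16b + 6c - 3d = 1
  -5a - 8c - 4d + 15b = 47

Row-reduce the augmented matrix:
R1 ← R1 / (14).
R2 ← R2 + 5·R1.
R4 ← R4 + 5·R1.
R2 ← R2 / (61/7).
R1 ← R1 + 6/7·R2.
R3 ← R3 − 16·R2.
R4 ← R4 − 75/7·R2.
R3 ← R3 / (1694/61).
R1 ← R1 + 45/61·R3.
R2 ← R2 + 83/61·R3.
R4 ← R4 − 532/61·R3.
R4 ← R4 / (-2190/121).
R1 ← R1 + 871/1694·R4.
R2 ← R2 − 351/1694·R4.
R3 ← R3 + 1783/1694·R4.
Reading off the reduced rows gives a = -4, b = 1, c = -2, d = 1.

a = -4, b = 1, c = -2, d = 1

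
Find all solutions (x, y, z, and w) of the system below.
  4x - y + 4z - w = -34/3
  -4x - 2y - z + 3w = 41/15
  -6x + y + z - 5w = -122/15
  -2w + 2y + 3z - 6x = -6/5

Row-reduce the augmented matrix:
R1 ← R1 / (4).
R2 ← R2 + 4·R1.
R3 ← R3 + 6·R1.
R4 ← R4 + 6·R1.
R2 ← R2 / (-3).
R1 ← R1 + 1/4·R2.
R3 ← R3 + 1/2·R2.
R4 ← R4 − 1/2·R2.
R3 ← R3 / (13/2).
R1 ← R1 − 3/4·R3.
R2 ← R2 + 1·R3.
R4 ← R4 − 19/2·R3.
R4 ← R4 / (266/39).
R1 ← R1 − 29/78·R4.
R2 ← R2 + 67/39·R4.
R3 ← R3 + 41/39·R4.
Reading off the reduced rows gives x = -1/5, y = 3, z = -4/3, w = 11/5.

x = -1/5, y = 3, z = -4/3, w = 11/5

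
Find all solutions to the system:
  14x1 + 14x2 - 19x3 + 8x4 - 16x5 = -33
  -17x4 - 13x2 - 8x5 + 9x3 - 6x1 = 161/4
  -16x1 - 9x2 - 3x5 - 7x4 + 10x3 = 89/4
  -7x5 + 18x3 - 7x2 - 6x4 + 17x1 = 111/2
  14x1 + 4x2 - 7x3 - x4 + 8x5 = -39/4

x1 = 1/2, x2 = 0, x3 = 2, x4 = -5/4, x5 = -1/2

Row-reduce the augmented matrix:
R1 ← R1 / (14).
R2 ← R2 + 6·R1.
R3 ← R3 + 16·R1.
R4 ← R4 − 17·R1.
R5 ← R5 − 14·R1.
R2 ← R2 / (-7).
R1 ← R1 − 1·R2.
R3 ← R3 − 7·R2.
R4 ← R4 + 24·R2.
R5 ← R5 + 10·R2.
R3 ← R3 / (-76/7).
R1 ← R1 + 121/98·R3.
R2 ← R2 + 6/49·R3.
R4 ← R4 − 3737/98·R3.
R5 ← R5 − 528/49·R3.
R4 ← R4 / (-1240/133).
R1 ← R1 + 9/133·R4.
R2 ← R2 − 275/133·R4.
R3 ← R3 − 20/19·R4.
R5 ← R5 + 127/133·R4.
R5 ← R5 / (157377/9920).
R1 ← R1 − 12959/9920·R5.
R2 ← R2 + 22953/1984·R5.
R3 ← R3 + 1909/496·R5.
R4 ← R4 − 67643/9920·R5.
Reading off the reduced rows gives x1 = 1/2, x2 = 0, x3 = 2, x4 = -5/4, x5 = -1/2.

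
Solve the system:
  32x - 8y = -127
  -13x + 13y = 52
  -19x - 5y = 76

Row-reduce:
R1 ← R1 / (32).
R2 ← R2 + 13·R1.
R3 ← R3 + 19·R1.
R2 ← R2 / (39/4).
R1 ← R1 + 1/4·R2.
R3 ← R3 + 39/4·R2.
Row 3 reduces to 0 = 1, a contradiction. The system is inconsistent.

no solution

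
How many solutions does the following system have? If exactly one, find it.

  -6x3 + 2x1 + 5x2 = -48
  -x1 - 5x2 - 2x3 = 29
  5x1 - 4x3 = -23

x1 = -3, x2 = -6, x3 = 2

Row-reduce the augmented matrix:
R1 ← R1 / (2).
R2 ← R2 + 1·R1.
R3 ← R3 − 5·R1.
R2 ← R2 / (-5/2).
R1 ← R1 − 5/2·R2.
R3 ← R3 + 25/2·R2.
R3 ← R3 / (36).
R1 ← R1 + 8·R3.
R2 ← R2 − 2·R3.
Reading off the reduced rows gives x1 = -3, x2 = -6, x3 = 2.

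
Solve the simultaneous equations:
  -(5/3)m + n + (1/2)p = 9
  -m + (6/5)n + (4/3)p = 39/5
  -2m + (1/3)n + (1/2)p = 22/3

Row-reduce the augmented matrix:
R1 ← R1 / (-5/3).
R2 ← R2 + 1·R1.
R3 ← R3 + 2·R1.
R2 ← R2 / (3/5).
R1 ← R1 + 3/5·R2.
R3 ← R3 + 13/15·R2.
R3 ← R3 / (188/135).
R1 ← R1 − 11/15·R3.
R2 ← R2 − 31/18·R3.
Reading off the reduced rows gives m = -3, n = 4, p = 0.

m = -3, n = 4, p = 0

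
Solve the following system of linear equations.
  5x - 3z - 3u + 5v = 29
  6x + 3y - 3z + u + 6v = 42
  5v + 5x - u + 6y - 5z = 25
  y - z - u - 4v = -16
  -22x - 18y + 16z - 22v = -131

no solution

Row-reduce:
R1 ← R1 / (5).
R2 ← R2 − 6·R1.
R3 ← R3 − 5·R1.
R5 ← R5 + 22·R1.
R2 ← R2 / (3).
R3 ← R3 − 6·R2.
R4 ← R4 − 1·R2.
R5 ← R5 + 18·R2.
R3 ← R3 / (-16/5).
R1 ← R1 + 3/5·R3.
R2 ← R2 − 1/5·R3.
R4 ← R4 + 6/5·R3.
R5 ← R5 − 32/5·R3.
R4 ← R4 / (1/6).
R1 ← R1 − 3/4·R4.
R2 ← R2 − 13/12·R4.
R3 ← R3 − 9/4·R4.
Row 5 reduces to 0 = 3, a contradiction. The system is inconsistent.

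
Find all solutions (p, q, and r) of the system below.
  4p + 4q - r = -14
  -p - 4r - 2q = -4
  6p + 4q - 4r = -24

Row-reduce the augmented matrix:
R1 ← R1 / (4).
R2 ← R2 + 1·R1.
R3 ← R3 − 6·R1.
R2 ← R2 / (-1).
R1 ← R1 − 1·R2.
R3 ← R3 + 2·R2.
R3 ← R3 / (6).
R1 ← R1 + 9/2·R3.
R2 ← R2 − 17/4·R3.
Reading off the reduced rows gives p = -2, q = -1, r = 2.

p = -2, q = -1, r = 2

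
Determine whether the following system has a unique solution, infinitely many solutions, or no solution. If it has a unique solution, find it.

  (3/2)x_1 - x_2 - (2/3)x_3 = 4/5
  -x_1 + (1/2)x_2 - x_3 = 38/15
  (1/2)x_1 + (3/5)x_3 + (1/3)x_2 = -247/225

Row-reduce the augmented matrix:
R1 ← R1 / (3/2).
R2 ← R2 + 1·R1.
R3 ← R3 − 1/2·R1.
R2 ← R2 / (-1/6).
R1 ← R1 + 2/3·R2.
R3 ← R3 − 2/3·R2.
R3 ← R3 / (-223/45).
R1 ← R1 − 16/3·R3.
R2 ← R2 − 26/3·R3.
Reading off the reduced rows gives x_1 = 0, x_2 = 2/3, x_3 = -11/5.

x_1 = 0, x_2 = 2/3, x_3 = -11/5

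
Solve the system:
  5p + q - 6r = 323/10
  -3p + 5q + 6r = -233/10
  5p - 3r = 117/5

Row-reduce the augmented matrix:
R1 ← R1 / (5).
R2 ← R2 + 3·R1.
R3 ← R3 − 5·R1.
R2 ← R2 / (28/5).
R1 ← R1 − 1/5·R2.
R3 ← R3 + 1·R2.
R3 ← R3 / (24/7).
R1 ← R1 + 9/7·R3.
R2 ← R2 − 3/7·R3.
Reading off the reduced rows gives p = 3, q = 1/2, r = -14/5.

p = 3, q = 1/2, r = -14/5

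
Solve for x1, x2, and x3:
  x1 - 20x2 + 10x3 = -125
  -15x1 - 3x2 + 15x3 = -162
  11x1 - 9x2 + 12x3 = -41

x1 = 5, x2 = 4, x3 = -5

Row-reduce the augmented matrix:
R2 ← R2 + 15·R1.
R3 ← R3 − 11·R1.
R2 ← R2 / (-303).
R1 ← R1 + 20·R2.
R3 ← R3 − 211·R2.
R3 ← R3 / (1707/101).
R1 ← R1 + 90/101·R3.
R2 ← R2 + 55/101·R3.
Reading off the reduced rows gives x1 = 5, x2 = 4, x3 = -5.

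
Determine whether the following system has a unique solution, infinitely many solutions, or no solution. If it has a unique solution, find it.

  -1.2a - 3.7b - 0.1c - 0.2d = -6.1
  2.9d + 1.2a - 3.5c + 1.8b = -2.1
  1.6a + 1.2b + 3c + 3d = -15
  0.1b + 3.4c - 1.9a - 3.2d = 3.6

a = 3, b = 1, c = -2, d = -5

Row-reduce the augmented matrix:
R1 ← R1 / (-6/5).
R2 ← R2 − 6/5·R1.
R3 ← R3 − 8/5·R1.
R4 ← R4 + 19/10·R1.
R2 ← R2 / (-19/10).
R1 ← R1 − 37/12·R2.
R3 ← R3 + 56/15·R2.
R4 ← R4 − 143/24·R2.
R3 ← R3 / (2833/285).
R1 ← R1 + 1313/228·R3.
R2 ← R2 − 36/19·R3.
R4 ← R4 + 17627/2280·R3.
R4 ← R4 / (101519/28330).
R1 ← R1 − 8664/2833·R4.
R2 ← R2 + 2637/2833·R4.
R3 ← R3 + 733/2833·R4.
Reading off the reduced rows gives a = 3, b = 1, c = -2, d = -5.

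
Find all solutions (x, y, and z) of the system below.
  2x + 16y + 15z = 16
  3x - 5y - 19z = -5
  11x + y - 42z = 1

infinitely many solutions

Row-reduce:
R1 ← R1 / (2).
R2 ← R2 − 3·R1.
R3 ← R3 − 11·R1.
R2 ← R2 / (-29).
R1 ← R1 − 8·R2.
R3 ← R3 + 87·R2.
Rank is 2 with 3 unknowns, leaving z free.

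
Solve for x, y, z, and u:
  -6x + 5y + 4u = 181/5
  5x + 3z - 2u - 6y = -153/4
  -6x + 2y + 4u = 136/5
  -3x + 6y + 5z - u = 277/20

Row-reduce the augmented matrix:
R1 ← R1 / (-6).
R2 ← R2 − 5·R1.
R3 ← R3 + 6·R1.
R4 ← R4 + 3·R1.
R2 ← R2 / (-11/6).
R1 ← R1 + 5/6·R2.
R3 ← R3 + 3·R2.
R4 ← R4 − 7/2·R2.
R3 ← R3 / (-54/11).
R1 ← R1 + 15/11·R3.
R2 ← R2 + 18/11·R3.
R4 ← R4 − 118/11·R3.
R4 ← R4 / (-47/9).
R1 ← R1 + 2/3·R4.
R3 ← R3 − 4/9·R4.
Reading off the reduced rows gives x = -11/5, y = 3, z = -7/4, u = 2.

x = -11/5, y = 3, z = -7/4, u = 2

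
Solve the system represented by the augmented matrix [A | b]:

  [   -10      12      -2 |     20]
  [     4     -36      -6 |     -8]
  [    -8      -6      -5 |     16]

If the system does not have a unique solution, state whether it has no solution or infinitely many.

infinitely many solutions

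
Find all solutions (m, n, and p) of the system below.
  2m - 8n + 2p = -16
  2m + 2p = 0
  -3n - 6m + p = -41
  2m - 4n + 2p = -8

m = 5, n = 2, p = -5

Row-reduce the augmented matrix:
R1 ← R1 / (2).
R2 ← R2 − 2·R1.
R3 ← R3 + 6·R1.
R4 ← R4 − 2·R1.
R2 ← R2 / (8).
R1 ← R1 + 4·R2.
R3 ← R3 + 27·R2.
R4 ← R4 − 4·R2.
R3 ← R3 / (7).
R1 ← R1 − 1·R3.
R4 reduces to 0 = 0, so the extra equation is consistent.
Reading off the reduced rows gives m = 5, n = 2, p = -5.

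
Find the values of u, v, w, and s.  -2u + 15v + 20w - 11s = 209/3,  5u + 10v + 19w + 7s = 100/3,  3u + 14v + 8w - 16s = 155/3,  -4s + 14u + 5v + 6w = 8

u = -1, v = 2, w = 4/3, s = -1

Row-reduce the augmented matrix:
R1 ← R1 / (-2).
R2 ← R2 − 5·R1.
R3 ← R3 − 3·R1.
R4 ← R4 − 14·R1.
R2 ← R2 / (95/2).
R1 ← R1 + 15/2·R2.
R3 ← R3 − 73/2·R2.
R4 ← R4 − 110·R2.
R3 ← R3 / (-1427/95).
R1 ← R1 − 17/19·R3.
R2 ← R2 − 138/95·R3.
R4 ← R4 + 262/19·R3.
R4 ← R4 / (-25903/1427).
R1 ← R1 − 1806/1427·R4.
R2 ← R2 + 2927/1427·R4.
R3 ← R3 − 1591/1427·R4.
Reading off the reduced rows gives u = -1, v = 2, w = 4/3, s = -1.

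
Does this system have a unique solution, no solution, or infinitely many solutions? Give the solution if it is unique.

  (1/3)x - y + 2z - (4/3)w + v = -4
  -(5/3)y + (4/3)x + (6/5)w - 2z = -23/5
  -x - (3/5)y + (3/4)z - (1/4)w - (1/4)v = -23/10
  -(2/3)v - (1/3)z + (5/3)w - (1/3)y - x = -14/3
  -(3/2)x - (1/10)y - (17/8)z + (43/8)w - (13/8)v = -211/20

infinitely many solutions

Row-reduce:
R1 ← R1 / (1/3).
R2 ← R2 − 4/3·R1.
R3 ← R3 + 1·R1.
R4 ← R4 + 1·R1.
R5 ← R5 + 3/2·R1.
R2 ← R2 / (7/3).
R1 ← R1 + 3·R2.
R3 ← R3 + 18/5·R2.
R4 ← R4 + 10/3·R2.
R5 ← R5 + 23/5·R2.
R3 ← R3 / (-243/28).
R1 ← R1 + 48/7·R3.
R2 ← R2 + 30/7·R3.
R4 ← R4 + 181/21·R3.
R5 ← R5 + 719/56·R3.
R4 ← R4 / (22052/18225).
R1 ← R1 + 418/2025·R4.
R2 ← R2 + 32/405·R4.
R3 ← R3 + 4081/6075·R4.
R5 ← R5 − 22052/6075·R4.
Rank is 4 with 5 unknowns, leaving v free.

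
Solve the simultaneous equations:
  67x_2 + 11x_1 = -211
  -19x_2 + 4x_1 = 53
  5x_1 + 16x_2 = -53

Row-reduce:
R1 ← R1 / (11).
R2 ← R2 − 4·R1.
R3 ← R3 − 5·R1.
R2 ← R2 / (-477/11).
R1 ← R1 − 67/11·R2.
R3 ← R3 + 159/11·R2.
Row 3 reduces to 0 = -1/3, a contradiction. The system is inconsistent.

no solution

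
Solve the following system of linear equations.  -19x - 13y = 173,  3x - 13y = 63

Row-reduce the augmented matrix:
R1 ← R1 / (-19).
R2 ← R2 − 3·R1.
R2 ← R2 / (-286/19).
R1 ← R1 − 13/19·R2.
Reading off the reduced rows gives x = -5, y = -6.

x = -5, y = -6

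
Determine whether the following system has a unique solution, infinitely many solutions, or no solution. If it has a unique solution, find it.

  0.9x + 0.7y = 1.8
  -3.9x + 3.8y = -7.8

x = 2, y = 0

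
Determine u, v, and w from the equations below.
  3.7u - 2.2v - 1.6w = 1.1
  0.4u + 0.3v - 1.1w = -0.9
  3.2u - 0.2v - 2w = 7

u = 5, v = 5, w = 4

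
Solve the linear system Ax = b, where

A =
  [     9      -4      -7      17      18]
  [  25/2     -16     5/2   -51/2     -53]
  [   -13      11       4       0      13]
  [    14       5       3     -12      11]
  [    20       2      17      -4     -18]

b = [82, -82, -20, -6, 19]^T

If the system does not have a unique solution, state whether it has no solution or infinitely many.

no solution

Row-reduce:
R1 ← R1 / (9).
R2 ← R2 − 25/2·R1.
R3 ← R3 + 13·R1.
R4 ← R4 − 14·R1.
R5 ← R5 − 20·R1.
R2 ← R2 / (-94/9).
R1 ← R1 + 4/9·R2.
R3 ← R3 − 47/9·R2.
R4 ← R4 − 101/9·R2.
R5 ← R5 − 98/9·R2.
Swap R3 and R4.
R3 ← R3 / (1270/47).
R1 ← R1 + 61/47·R3.
R2 ← R2 + 55/47·R3.
R5 ← R5 − 2129/47·R3.
Swap R4 and R5.
R4 ← R4 / (76109/1270).
R1 ← R1 + 511/1270·R4.
R2 ← R2 − 191/254·R4.
R3 ← R3 + 4287/1270·R4.
Row 5 reduces to 0 = 1/2, a contradiction. The system is inconsistent.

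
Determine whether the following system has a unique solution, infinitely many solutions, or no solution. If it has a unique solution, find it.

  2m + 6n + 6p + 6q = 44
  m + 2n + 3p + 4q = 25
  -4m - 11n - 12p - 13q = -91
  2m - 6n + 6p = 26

Row-reduce:
R1 ← R1 / (2).
R2 ← R2 − 1·R1.
R3 ← R3 + 4·R1.
R4 ← R4 − 2·R1.
R2 ← R2 / (-1).
R1 ← R1 − 3·R2.
R3 ← R3 − 1·R2.
R4 ← R4 + 12·R2.
Swap R3 and R4.
R3 ← R3 / (-18).
R1 ← R1 − 6·R3.
R2 ← R2 + 1·R3.
Rank is 3 with 4 unknowns, leaving p free.

infinitely many solutions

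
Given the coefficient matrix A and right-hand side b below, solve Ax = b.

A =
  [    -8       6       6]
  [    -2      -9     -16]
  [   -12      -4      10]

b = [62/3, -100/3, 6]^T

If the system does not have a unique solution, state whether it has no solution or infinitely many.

Row-reduce the augmented matrix:
R1 ← R1 / (-8).
R2 ← R2 + 2·R1.
R3 ← R3 + 12·R1.
R2 ← R2 / (-21/2).
R1 ← R1 + 3/4·R2.
R3 ← R3 + 13·R2.
R3 ← R3 / (68/3).
R1 ← R1 − 1/2·R3.
R2 ← R2 − 5/3·R3.
Reading off the reduced rows gives x_1 = -1/3, x_2 = 2, x_3 = 1.

x_1 = -1/3, x_2 = 2, x_3 = 1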